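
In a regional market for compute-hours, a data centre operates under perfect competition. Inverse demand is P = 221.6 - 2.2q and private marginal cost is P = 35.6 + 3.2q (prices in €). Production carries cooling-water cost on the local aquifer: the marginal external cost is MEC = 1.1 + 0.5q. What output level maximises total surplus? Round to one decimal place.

Social marginal cost = private MC + MEC = 36.7 + 3.7q.
Set SMC = demand: 36.7 + 3.7q = 221.6 - 2.2q → q* = 31.3390.

q* = 31.3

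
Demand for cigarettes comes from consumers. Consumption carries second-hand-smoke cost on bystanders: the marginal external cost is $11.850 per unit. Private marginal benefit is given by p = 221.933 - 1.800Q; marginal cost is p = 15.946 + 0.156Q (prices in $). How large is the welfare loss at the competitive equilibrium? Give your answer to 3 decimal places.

Market equilibrium (private): 15.946 + 0.156Q = 221.933 - 1.800Q → Q_m = 105.3103.
Social marginal benefit = demand − MEC = 210.083 - 1.800Q.
Set SMB = MC: 210.083 - 1.800Q = 15.946 + 0.156Q → Q* = 99.2520.
The welfare-loss triangle has base |Q_m − Q*| and height MEC(Q_m) (the vertical gap between SMB and MC is zero at Q* and MEC at Q_m).
DWL = ½ × 6.0583 × 11.8500 = 35.8954.

DWL = $35.895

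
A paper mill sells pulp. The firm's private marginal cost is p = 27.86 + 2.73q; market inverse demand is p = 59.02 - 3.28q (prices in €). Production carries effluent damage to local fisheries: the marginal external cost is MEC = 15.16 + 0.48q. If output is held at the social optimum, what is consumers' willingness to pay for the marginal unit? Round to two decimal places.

Social marginal cost = private MC + MEC = 43.02 + 3.21q.
Set SMC = demand: 43.02 + 3.21q = 59.02 - 3.28q → q* = 2.4653.
Consumer price on the demand curve at q*: 59.02 − 3.28×2.4653 = 50.9338.

P = €50.93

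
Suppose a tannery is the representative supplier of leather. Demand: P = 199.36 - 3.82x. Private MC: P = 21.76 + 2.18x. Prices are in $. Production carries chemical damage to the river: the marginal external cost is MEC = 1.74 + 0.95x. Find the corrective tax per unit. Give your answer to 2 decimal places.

tax = $25.78 per unit

Social marginal cost = private MC + MEC = 23.50 + 3.13x.
Set SMC = demand: 23.50 + 3.13x = 199.36 - 3.82x → x* = 25.3036.
The Pigouvian tax equals MEC at x*: 1.74 + 0.95×25.3036 = 25.7784.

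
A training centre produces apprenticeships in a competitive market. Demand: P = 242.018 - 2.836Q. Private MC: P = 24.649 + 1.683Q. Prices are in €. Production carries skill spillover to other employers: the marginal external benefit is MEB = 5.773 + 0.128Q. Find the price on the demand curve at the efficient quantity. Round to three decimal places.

Social marginal cost = private MC − MEB = 18.876 + 1.555Q.
Set SMC = demand: 18.876 + 1.555Q = 242.018 - 2.836Q → Q* = 50.8180.
Consumer price on the demand curve at Q*: 242.018 − 2.836×50.8180 = 97.8982.

P = €97.898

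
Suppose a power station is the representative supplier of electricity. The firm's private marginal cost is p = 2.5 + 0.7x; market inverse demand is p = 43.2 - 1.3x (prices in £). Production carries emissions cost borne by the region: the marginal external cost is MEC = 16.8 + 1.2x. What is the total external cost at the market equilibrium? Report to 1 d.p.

£590.4

Market equilibrium (private): 2.5 + 0.7x = 43.2 - 1.3x → x_m = 20.3500.
Total external cost = ∫₀^{x_m} (16.8 + 1.2x) dx = 16.8×20.3500 + ½×1.2×20.3500² = 590.3535.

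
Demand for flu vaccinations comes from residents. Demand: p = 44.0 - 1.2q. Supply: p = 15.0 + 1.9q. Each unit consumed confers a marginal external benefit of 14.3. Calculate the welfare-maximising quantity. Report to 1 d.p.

q* = 14.0

Social marginal benefit = demand + MEB = 58.3 - 1.2q.
Set SMB = MC: 58.3 - 1.2q = 15.0 + 1.9q → q* = 13.9677.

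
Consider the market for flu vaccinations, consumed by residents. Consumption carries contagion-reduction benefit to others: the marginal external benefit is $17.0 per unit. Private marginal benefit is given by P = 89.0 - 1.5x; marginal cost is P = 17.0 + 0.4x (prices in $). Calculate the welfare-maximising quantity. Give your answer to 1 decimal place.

Social marginal benefit = demand + MEB = 106.0 - 1.5x.
Set SMB = MC: 106.0 - 1.5x = 17.0 + 0.4x → x* = 46.8421.

x* = 46.8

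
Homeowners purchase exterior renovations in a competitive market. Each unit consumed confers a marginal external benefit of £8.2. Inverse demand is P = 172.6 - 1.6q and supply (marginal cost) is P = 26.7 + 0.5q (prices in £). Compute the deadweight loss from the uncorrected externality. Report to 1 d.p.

Market equilibrium (private): 26.7 + 0.5q = 172.6 - 1.6q → q_m = 69.4762.
Social marginal benefit = demand + MEB = 180.8 - 1.6q.
Set SMB = MC: 180.8 - 1.6q = 26.7 + 0.5q → q* = 73.3810.
The welfare-loss triangle has base |q_m − q*| and height MEB(q_m) (the vertical gap between SMB and MC is zero at q* and MEB at q_m).
DWL = ½ × 3.9048 × 8.2000 = 16.0097.

DWL = £16.0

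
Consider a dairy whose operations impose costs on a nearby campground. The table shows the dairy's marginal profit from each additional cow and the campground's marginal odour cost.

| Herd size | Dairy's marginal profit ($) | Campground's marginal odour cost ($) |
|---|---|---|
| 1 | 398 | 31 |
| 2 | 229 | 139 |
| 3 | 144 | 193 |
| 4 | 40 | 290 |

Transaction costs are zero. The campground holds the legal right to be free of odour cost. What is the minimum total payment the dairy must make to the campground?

$170

Efficient level: marginal profit ≥ marginal odour cost through level 2, so k* = 2.
With the campground holding the right, the dairy must at least compensate total damage at k*: 31 + 139 = 170.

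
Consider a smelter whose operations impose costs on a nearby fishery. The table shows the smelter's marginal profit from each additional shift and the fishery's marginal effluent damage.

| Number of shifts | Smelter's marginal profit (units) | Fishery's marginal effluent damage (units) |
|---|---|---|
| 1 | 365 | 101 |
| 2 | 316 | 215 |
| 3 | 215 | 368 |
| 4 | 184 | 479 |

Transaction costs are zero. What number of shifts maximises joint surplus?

Bargaining reaches the level where marginal profit last exceeds marginal effluent damage.
That holds through level 2 (316 ≥ 215) but not at 3 (215 < 368).

2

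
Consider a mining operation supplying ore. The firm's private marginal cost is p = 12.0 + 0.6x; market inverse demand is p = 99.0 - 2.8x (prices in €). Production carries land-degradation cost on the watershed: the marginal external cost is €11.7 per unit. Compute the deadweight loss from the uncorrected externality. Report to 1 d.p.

DWL = €20.1

Market equilibrium (private): 12.0 + 0.6x = 99.0 - 2.8x → x_m = 25.5882.
Social marginal cost = private MC + MEC = 23.7 + 0.6x.
Set SMC = demand: 23.7 + 0.6x = 99.0 - 2.8x → x* = 22.1471.
Height of the DWL triangle at x_m is SMC(x_m) − demand(x_m) = MEC(x_m) = 11.7000.
DWL = ½ × 3.4411 × 11.7000 = 20.1304.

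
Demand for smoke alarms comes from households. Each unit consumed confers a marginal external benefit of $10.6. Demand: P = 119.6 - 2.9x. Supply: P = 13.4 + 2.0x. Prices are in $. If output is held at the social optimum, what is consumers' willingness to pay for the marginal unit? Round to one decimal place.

P = $50.5

Social marginal benefit = demand + MEB = 130.2 - 2.9x.
Set SMB = MC: 130.2 - 2.9x = 13.4 + 2.0x → x* = 23.8367.
Consumer price on the demand curve at x*: 119.6 − 2.9×23.8367 = 50.4736.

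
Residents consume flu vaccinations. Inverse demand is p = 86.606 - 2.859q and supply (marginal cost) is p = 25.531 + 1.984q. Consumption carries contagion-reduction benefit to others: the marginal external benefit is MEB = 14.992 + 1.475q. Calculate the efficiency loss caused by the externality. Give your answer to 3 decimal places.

DWL = 167.533

Market equilibrium (private): 25.531 + 1.984q = 86.606 - 2.859q → q_m = 12.6110.
Social marginal benefit = demand + MEB = 101.598 - 1.384q.
Set SMB = MC: 101.598 - 1.384q = 25.531 + 1.984q → q* = 22.5852.
The welfare-loss triangle has base |q_m − q*| and height MEB(q_m) (the vertical gap between SMB and MC is zero at q* and MEB at q_m).
DWL = ½ × 9.9742 × 33.5932 = 167.5326.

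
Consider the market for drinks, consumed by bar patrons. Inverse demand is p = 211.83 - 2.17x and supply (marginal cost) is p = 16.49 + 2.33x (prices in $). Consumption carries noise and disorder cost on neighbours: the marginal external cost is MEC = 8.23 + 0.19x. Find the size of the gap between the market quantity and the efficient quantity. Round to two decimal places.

3.51 units

Market equilibrium (private): 16.49 + 2.33x = 211.83 - 2.17x → x_m = 43.4089.
Social marginal benefit = demand − MEC = 203.60 - 2.36x.
Set SMB = MC: 203.60 - 2.36x = 16.49 + 2.33x → x* = 39.8955.
Gap = |43.4089 − 39.8955| = 3.5134.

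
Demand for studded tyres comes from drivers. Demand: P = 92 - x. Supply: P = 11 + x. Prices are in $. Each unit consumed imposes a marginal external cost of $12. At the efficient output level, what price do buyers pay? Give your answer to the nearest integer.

Social marginal benefit = demand − MEC = 80 - x.
Set SMB = MC: 80 - x = 11 + x → x* = 34.5000.
Consumer price on the demand curve at x*: 92 − 1×34.5000 = 57.5000.

P = $58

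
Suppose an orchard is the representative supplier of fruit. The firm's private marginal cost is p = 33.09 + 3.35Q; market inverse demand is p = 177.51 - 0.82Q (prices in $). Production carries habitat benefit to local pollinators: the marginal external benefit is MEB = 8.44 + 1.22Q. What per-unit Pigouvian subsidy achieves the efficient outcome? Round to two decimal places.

subsidy = $71.66 per unit

Social marginal cost = private MC − MEB = 24.65 + 2.13Q.
Set SMC = demand: 24.65 + 2.13Q = 177.51 - 0.82Q → Q* = 51.8169.
The Pigouvian subsidy equals MEB at Q*: 8.44 + 1.22×51.8169 = 71.6566.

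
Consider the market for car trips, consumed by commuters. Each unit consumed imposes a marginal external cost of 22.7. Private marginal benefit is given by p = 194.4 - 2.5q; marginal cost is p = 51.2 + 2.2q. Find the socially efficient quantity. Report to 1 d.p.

q* = 25.6

Social marginal benefit = demand − MEC = 171.7 - 2.5q.
Set SMB = MC: 171.7 - 2.5q = 51.2 + 2.2q → q* = 25.6383.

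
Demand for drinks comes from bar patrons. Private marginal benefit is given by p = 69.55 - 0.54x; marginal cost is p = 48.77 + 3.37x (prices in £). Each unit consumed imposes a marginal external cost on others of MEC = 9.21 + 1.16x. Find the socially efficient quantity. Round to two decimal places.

Social marginal benefit = demand − MEC = 60.34 - 1.70x.
Set SMB = MC: 60.34 - 1.70x = 48.77 + 3.37x → x* = 2.2821.

x* = 2.28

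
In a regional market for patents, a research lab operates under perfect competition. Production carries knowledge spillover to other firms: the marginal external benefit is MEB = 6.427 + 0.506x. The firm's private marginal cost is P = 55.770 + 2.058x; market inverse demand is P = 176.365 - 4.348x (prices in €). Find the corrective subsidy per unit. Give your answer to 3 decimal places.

Social marginal cost = private MC − MEB = 49.343 + 1.552x.
Set SMC = demand: 49.343 + 1.552x = 176.365 - 4.348x → x* = 21.5292.
The Pigouvian subsidy equals MEB at x*: 6.427 + 0.506×21.5292 = 17.3208.

subsidy = €17.321 per unit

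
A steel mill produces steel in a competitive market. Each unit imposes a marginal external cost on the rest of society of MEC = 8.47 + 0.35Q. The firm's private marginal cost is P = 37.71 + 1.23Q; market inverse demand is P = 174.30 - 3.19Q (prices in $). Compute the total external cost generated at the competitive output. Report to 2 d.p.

Market equilibrium (private): 37.71 + 1.23Q = 174.30 - 3.19Q → Q_m = 30.9027.
Total external cost = ∫₀^{Q_m} (8.47 + 0.35Q) dQ = 8.47×30.9027 + ½×0.35×30.9027² = 428.8668.

$428.87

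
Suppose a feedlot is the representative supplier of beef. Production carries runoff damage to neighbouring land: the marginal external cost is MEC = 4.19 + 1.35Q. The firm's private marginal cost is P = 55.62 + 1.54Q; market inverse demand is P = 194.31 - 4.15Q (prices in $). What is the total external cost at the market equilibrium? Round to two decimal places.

$503.15

Market equilibrium (private): 55.62 + 1.54Q = 194.31 - 4.15Q → Q_m = 24.3743.
Total external cost = ∫₀^{Q_m} (4.19 + 1.35Q) dQ = 4.19×24.3743 + ½×1.35×24.3743² = 503.1502.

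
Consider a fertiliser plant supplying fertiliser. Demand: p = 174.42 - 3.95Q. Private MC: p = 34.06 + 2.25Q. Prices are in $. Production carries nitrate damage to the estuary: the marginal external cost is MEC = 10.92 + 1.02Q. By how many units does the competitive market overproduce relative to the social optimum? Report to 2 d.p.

4.71 units

Market equilibrium (private): 34.06 + 2.25Q = 174.42 - 3.95Q → Q_m = 22.6387.
Social marginal cost = private MC + MEC = 44.98 + 3.27Q.
Set SMC = demand: 44.98 + 3.27Q = 174.42 - 3.95Q → Q* = 17.9280.
Gap = |22.6387 − 17.9280| = 4.7107.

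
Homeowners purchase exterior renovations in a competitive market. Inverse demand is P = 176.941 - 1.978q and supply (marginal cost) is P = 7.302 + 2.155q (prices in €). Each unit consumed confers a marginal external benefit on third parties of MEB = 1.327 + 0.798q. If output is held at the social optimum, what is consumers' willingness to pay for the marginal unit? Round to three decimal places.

Social marginal benefit = demand + MEB = 178.268 - 1.180q.
Set SMB = MC: 178.268 - 1.180q = 7.302 + 2.155q → q* = 51.2642.
Consumer price on the demand curve at q*: 176.941 − 1.978×51.2642 = 75.5404.

P = €75.540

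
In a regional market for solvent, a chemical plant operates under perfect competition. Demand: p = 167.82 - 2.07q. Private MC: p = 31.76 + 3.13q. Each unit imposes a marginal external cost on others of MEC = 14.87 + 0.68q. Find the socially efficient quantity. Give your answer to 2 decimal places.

Social marginal cost = private MC + MEC = 46.63 + 3.81q.
Set SMC = demand: 46.63 + 3.81q = 167.82 - 2.07q → q* = 20.6105.

q* = 20.61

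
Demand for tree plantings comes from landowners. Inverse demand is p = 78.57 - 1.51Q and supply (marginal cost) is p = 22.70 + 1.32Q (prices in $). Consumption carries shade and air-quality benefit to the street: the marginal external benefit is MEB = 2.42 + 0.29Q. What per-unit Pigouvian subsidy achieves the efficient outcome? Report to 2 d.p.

Social marginal benefit = demand + MEB = 80.99 - 1.22Q.
Set SMB = MC: 80.99 - 1.22Q = 22.70 + 1.32Q → Q* = 22.9488.
The Pigouvian subsidy equals MEB at Q*: 2.42 + 0.29×22.9488 = 9.0752.

subsidy = $9.08 per unit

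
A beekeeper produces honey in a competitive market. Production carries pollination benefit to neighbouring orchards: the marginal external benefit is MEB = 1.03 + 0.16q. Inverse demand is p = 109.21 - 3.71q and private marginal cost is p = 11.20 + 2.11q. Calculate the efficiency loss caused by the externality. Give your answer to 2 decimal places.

DWL = 1.23

Market equilibrium (private): 11.20 + 2.11q = 109.21 - 3.71q → q_m = 16.8402.
Social marginal cost = private MC − MEB = 10.17 + 1.95q.
Set SMC = demand: 10.17 + 1.95q = 109.21 - 3.71q → q* = 17.4982.
Between q* and q_m the wedge demand − SMC runs linearly from 0 to MEB(q_m), so the loss is a triangle.
DWL = ½ × 0.6580 × 3.7244 = 1.2253.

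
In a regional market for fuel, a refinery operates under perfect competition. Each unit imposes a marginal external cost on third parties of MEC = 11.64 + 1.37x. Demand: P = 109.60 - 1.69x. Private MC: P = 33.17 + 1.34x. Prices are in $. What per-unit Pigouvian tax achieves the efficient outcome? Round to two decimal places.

Social marginal cost = private MC + MEC = 44.81 + 2.71x.
Set SMC = demand: 44.81 + 2.71x = 109.60 - 1.69x → x* = 14.7250.
The Pigouvian tax equals MEC at x*: 11.64 + 1.37×14.7250 = 31.8133.

tax = $31.81 per unit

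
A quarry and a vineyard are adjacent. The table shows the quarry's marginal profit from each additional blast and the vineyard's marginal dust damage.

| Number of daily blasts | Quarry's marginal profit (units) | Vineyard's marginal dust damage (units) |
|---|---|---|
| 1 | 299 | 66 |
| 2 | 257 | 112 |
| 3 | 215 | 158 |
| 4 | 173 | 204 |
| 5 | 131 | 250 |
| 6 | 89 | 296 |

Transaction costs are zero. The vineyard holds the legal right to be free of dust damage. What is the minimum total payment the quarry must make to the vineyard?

Efficient level: marginal profit ≥ marginal dust damage through level 3, so k* = 3.
With the vineyard holding the right, the quarry must at least compensate total damage at k*: 66 + 112 + 158 = 336.

336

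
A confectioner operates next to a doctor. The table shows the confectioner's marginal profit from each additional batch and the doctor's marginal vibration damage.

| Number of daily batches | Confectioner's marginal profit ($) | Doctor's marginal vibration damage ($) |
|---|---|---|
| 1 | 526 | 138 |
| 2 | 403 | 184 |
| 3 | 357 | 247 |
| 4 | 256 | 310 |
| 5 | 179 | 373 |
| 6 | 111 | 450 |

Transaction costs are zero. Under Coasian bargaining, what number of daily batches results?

Bargaining reaches the level where marginal profit last exceeds marginal vibration damage.
That holds through level 3 (357 ≥ 247) but not at 4 (256 < 310).

3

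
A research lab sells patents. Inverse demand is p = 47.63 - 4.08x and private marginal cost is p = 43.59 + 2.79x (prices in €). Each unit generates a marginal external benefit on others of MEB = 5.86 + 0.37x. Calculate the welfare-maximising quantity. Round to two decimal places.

x* = 1.52

Social marginal cost = private MC − MEB = 37.73 + 2.42x.
Set SMC = demand: 37.73 + 2.42x = 47.63 - 4.08x → x* = 1.5231.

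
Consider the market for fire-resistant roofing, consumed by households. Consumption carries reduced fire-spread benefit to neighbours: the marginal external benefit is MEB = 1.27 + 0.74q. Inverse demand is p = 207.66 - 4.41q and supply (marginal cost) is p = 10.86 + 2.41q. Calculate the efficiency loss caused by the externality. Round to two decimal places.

DWL = 42.09

Market equilibrium (private): 10.86 + 2.41q = 207.66 - 4.41q → q_m = 28.8563.
Social marginal benefit = demand + MEB = 208.93 - 3.67q.
Set SMB = MC: 208.93 - 3.67q = 10.86 + 2.41q → q* = 32.5773.
Between q* and q_m the wedge SMB − MC runs linearly from 0 to MEB(q_m), so the loss is a triangle.
DWL = ½ × 3.7210 × 22.6237 = 42.0914.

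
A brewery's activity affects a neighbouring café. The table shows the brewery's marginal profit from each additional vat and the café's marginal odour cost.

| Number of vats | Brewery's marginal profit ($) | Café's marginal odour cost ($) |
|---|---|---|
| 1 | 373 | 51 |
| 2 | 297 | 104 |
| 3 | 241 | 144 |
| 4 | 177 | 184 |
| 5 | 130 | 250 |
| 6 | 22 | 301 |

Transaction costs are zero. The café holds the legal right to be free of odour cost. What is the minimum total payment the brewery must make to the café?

Efficient level: marginal profit ≥ marginal odour cost through level 3, so k* = 3.
With the café holding the right, the brewery must at least compensate total damage at k*: 51 + 104 + 144 = 299.

$299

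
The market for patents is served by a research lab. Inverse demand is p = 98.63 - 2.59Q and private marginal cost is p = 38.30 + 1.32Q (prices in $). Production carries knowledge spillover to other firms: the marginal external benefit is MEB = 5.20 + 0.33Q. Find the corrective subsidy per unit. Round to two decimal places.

subsidy = $11.24 per unit

Social marginal cost = private MC − MEB = 33.10 + 0.99Q.
Set SMC = demand: 33.10 + 0.99Q = 98.63 - 2.59Q → Q* = 18.3045.
The Pigouvian subsidy equals MEB at Q*: 5.20 + 0.33×18.3045 = 11.2405.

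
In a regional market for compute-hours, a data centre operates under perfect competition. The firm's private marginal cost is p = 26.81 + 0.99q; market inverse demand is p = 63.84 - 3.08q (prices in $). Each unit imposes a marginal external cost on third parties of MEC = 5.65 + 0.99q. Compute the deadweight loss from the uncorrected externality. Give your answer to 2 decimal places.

DWL = $21.23

Market equilibrium (private): 26.81 + 0.99q = 63.84 - 3.08q → q_m = 9.0983.
Social marginal cost = private MC + MEC = 32.46 + 1.98q.
Set SMC = demand: 32.46 + 1.98q = 63.84 - 3.08q → q* = 6.2016.
Between q* and q_m the wedge SMC − demand runs linearly from 0 to MEC(q_m), so the loss is a triangle.
DWL = ½ × 2.8967 × 14.6573 = 21.2289.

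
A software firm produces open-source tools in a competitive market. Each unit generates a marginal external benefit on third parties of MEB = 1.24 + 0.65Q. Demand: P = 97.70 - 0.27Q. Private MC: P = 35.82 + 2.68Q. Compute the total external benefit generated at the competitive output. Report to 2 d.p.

169.01

Market equilibrium (private): 35.82 + 2.68Q = 97.70 - 0.27Q → Q_m = 20.9763.
Total external benefit = ∫₀^{Q_m} (1.24 + 0.65Q) dQ = 1.24×20.9763 + ½×0.65×20.9763² = 169.0123.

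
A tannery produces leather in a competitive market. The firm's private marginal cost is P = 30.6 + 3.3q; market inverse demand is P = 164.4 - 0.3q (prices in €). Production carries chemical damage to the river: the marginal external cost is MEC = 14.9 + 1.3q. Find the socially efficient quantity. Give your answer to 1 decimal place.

q* = 24.3

Social marginal cost = private MC + MEC = 45.5 + 4.6q.
Set SMC = demand: 45.5 + 4.6q = 164.4 - 0.3q → q* = 24.2653.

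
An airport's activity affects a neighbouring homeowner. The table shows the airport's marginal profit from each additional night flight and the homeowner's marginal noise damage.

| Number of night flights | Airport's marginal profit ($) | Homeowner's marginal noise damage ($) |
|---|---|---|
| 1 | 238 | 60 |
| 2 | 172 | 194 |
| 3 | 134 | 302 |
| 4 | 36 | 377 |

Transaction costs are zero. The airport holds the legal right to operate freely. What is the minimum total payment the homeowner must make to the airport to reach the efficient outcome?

Left alone the airport would choose level 4 (marginal profit stays positive).
Efficient level: k* = 1 (marginal profit ≥ marginal noise damage through 1).
The homeowner must at least cover the airport's forgone profit from cutting 4→1: 172 + 134 + 36 = 342.

$342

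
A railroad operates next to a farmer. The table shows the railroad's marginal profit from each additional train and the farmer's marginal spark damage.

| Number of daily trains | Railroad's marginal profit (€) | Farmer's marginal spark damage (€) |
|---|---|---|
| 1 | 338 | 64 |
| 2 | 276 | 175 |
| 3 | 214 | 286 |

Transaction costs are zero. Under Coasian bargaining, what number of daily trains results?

2

Bargaining reaches the level where marginal profit last exceeds marginal spark damage.
That holds through level 2 (276 ≥ 175) but not at 3 (214 < 286).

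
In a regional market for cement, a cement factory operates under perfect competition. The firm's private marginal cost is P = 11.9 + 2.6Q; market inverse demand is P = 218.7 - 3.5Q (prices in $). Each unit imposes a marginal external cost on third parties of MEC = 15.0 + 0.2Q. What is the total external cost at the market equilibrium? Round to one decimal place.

Market equilibrium (private): 11.9 + 2.6Q = 218.7 - 3.5Q → Q_m = 33.9016.
Total external cost = ∫₀^{Q_m} (15.0 + 0.2Q) dQ = 15.0×33.9016 + ½×0.2×33.9016² = 623.4558.

$623.5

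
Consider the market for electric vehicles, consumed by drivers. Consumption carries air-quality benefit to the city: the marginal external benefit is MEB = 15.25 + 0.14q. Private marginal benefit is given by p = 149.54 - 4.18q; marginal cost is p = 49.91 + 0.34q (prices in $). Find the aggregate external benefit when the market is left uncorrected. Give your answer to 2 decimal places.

Market equilibrium (private): 49.91 + 0.34q = 149.54 - 4.18q → q_m = 22.0420.
Total external benefit = ∫₀^{q_m} (15.25 + 0.14q) dq = 15.25×22.0420 + ½×0.14×22.0420² = 370.1500.

$370.15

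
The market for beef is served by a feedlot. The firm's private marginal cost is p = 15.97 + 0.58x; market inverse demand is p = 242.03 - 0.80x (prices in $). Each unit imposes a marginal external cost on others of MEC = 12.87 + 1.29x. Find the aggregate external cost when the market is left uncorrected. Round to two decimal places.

Market equilibrium (private): 15.97 + 0.58x = 242.03 - 0.80x → x_m = 163.8116.
Total external cost = ∫₀^{x_m} (12.87 + 1.29x) dx = 12.87×163.8116 + ½×1.29×163.8116² = 19416.3403.

$19416.34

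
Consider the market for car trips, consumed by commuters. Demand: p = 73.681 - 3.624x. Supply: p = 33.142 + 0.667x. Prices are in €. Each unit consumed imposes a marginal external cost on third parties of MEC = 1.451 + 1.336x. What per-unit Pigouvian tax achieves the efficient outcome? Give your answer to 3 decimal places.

Social marginal benefit = demand − MEC = 72.230 - 4.960x.
Set SMB = MC: 72.230 - 4.960x = 33.142 + 0.667x → x* = 6.9465.
The Pigouvian tax equals MEC at x*: 1.451 + 1.336×6.9465 = 10.7315.

tax = €10.732 per unit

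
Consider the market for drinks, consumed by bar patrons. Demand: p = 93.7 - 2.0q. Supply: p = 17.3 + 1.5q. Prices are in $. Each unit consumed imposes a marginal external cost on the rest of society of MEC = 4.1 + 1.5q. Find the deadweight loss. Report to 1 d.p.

Market equilibrium (private): 17.3 + 1.5q = 93.7 - 2.0q → q_m = 21.8286.
Social marginal benefit = demand − MEC = 89.6 - 3.5q.
Set SMB = MC: 89.6 - 3.5q = 17.3 + 1.5q → q* = 14.4600.
The loss is the area between SMB and MC from q* to q_m; with linear curves that's a triangle of height MEC(q_m).
DWL = ½ × 7.3686 × 36.8429 = 135.7403.

DWL = $135.7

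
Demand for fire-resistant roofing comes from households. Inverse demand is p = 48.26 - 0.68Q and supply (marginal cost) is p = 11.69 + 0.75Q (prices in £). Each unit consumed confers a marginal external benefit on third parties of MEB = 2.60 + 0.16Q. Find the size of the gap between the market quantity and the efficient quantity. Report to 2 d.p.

Market equilibrium (private): 11.69 + 0.75Q = 48.26 - 0.68Q → Q_m = 25.5734.
Social marginal benefit = demand + MEB = 50.86 - 0.52Q.
Set SMB = MC: 50.86 - 0.52Q = 11.69 + 0.75Q → Q* = 30.8425.
Gap = |25.5734 − 30.8425| = 5.2691.

5.27 units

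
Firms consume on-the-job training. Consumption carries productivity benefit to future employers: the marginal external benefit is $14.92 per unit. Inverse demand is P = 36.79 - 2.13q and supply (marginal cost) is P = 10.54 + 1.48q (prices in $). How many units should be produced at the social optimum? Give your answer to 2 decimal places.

Social marginal benefit = demand + MEB = 51.71 - 2.13q.
Set SMB = MC: 51.71 - 2.13q = 10.54 + 1.48q → q* = 11.4044.

q* = 11.40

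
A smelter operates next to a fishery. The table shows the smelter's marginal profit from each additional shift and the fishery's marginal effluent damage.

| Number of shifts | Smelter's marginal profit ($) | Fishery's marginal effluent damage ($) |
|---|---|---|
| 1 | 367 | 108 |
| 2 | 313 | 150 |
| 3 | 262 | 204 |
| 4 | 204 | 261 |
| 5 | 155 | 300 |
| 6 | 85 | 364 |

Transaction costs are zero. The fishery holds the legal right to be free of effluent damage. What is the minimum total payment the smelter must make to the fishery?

Efficient level: marginal profit ≥ marginal effluent damage through level 3, so k* = 3.
With the fishery holding the right, the smelter must at least compensate total damage at k*: 108 + 150 + 204 = 462.

$462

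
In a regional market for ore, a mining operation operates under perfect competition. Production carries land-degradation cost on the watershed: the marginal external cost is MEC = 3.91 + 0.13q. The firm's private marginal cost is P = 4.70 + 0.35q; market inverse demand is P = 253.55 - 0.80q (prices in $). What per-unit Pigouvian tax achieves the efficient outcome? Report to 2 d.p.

tax = $28.79 per unit

Social marginal cost = private MC + MEC = 8.61 + 0.48q.
Set SMC = demand: 8.61 + 0.48q = 253.55 - 0.80q → q* = 191.3594.
The Pigouvian tax equals MEC at q*: 3.91 + 0.13×191.3594 = 28.7867.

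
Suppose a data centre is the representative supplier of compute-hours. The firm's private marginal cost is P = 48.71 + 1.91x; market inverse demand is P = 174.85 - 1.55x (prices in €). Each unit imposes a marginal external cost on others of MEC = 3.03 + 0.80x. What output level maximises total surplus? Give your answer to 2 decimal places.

Social marginal cost = private MC + MEC = 51.74 + 2.71x.
Set SMC = demand: 51.74 + 2.71x = 174.85 - 1.55x → x* = 28.8991.

x* = 28.90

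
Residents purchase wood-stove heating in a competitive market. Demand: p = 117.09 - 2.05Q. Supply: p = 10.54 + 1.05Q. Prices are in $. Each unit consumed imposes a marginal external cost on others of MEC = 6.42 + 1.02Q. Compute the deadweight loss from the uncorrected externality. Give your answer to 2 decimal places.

Market equilibrium (private): 10.54 + 1.05Q = 117.09 - 2.05Q → Q_m = 34.3710.
Social marginal benefit = demand − MEC = 110.67 - 3.07Q.
Set SMB = MC: 110.67 - 3.07Q = 10.54 + 1.05Q → Q* = 24.3034.
The loss is the area between SMB and MC from Q* to Q_m; with linear curves that's a triangle of height MEC(Q_m).
DWL = ½ × 10.0676 × 41.4784 = 208.7940.

DWL = $208.79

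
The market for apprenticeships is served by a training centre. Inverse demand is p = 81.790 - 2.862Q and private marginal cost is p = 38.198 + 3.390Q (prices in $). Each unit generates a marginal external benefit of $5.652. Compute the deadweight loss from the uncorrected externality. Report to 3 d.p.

Market equilibrium (private): 38.198 + 3.390Q = 81.790 - 2.862Q → Q_m = 6.9725.
Social marginal cost = private MC − MEB = 32.546 + 3.390Q.
Set SMC = demand: 32.546 + 3.390Q = 81.790 - 2.862Q → Q* = 7.8765.
Height of the DWL triangle at Q_m is demand(Q_m) − SMC(Q_m) = MEB(Q_m) = 5.6520.
DWL = ½ × 0.9040 × 5.6520 = 2.5547.

DWL = $2.555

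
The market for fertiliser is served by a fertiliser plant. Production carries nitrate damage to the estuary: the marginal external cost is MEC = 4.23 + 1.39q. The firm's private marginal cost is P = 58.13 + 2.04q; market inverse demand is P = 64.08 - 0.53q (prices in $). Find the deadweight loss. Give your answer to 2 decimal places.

DWL = $7.00

Market equilibrium (private): 58.13 + 2.04q = 64.08 - 0.53q → q_m = 2.3152.
Social marginal cost = private MC + MEC = 62.36 + 3.43q.
Set SMC = demand: 62.36 + 3.43q = 64.08 - 0.53q → q* = 0.4343.
Between q* and q_m the wedge SMC − demand runs linearly from 0 to MEC(q_m), so the loss is a triangle.
DWL = ½ × 1.8809 × 7.4481 = 7.0046.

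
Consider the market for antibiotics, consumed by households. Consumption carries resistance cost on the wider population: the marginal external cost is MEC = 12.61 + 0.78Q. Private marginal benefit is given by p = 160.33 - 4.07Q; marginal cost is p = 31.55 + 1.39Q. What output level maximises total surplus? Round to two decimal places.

Social marginal benefit = demand − MEC = 147.72 - 4.85Q.
Set SMB = MC: 147.72 - 4.85Q = 31.55 + 1.39Q → Q* = 18.6170.

Q* = 18.62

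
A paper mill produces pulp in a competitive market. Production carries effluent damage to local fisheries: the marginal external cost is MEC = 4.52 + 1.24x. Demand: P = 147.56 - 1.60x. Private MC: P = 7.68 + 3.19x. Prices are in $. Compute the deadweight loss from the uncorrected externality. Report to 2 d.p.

Market equilibrium (private): 7.68 + 3.19x = 147.56 - 1.60x → x_m = 29.2025.
Social marginal cost = private MC + MEC = 12.20 + 4.43x.
Set SMC = demand: 12.20 + 4.43x = 147.56 - 1.60x → x* = 22.4478.
The welfare-loss triangle has base |x_m − x*| and height MEC(x_m) (the vertical gap between SMC and demand is zero at x* and MEC at x_m).
DWL = ½ × 6.7547 × 40.7311 = 137.5632.

DWL = $137.56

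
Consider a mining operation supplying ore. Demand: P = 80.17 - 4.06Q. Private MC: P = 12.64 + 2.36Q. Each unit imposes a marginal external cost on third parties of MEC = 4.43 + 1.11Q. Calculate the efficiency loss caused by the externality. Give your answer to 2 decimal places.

Market equilibrium (private): 12.64 + 2.36Q = 80.17 - 4.06Q → Q_m = 10.5187.
Social marginal cost = private MC + MEC = 17.07 + 3.47Q.
Set SMC = demand: 17.07 + 3.47Q = 80.17 - 4.06Q → Q* = 8.3798.
Between Q* and Q_m the wedge SMC − demand runs linearly from 0 to MEC(Q_m), so the loss is a triangle.
DWL = ½ × 2.1389 × 16.1057 = 17.2242.

DWL = 17.22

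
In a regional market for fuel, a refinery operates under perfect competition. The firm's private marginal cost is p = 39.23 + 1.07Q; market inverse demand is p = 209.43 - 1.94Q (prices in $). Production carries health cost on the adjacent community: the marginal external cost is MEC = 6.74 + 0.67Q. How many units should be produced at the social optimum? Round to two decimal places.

Q* = 44.42

Social marginal cost = private MC + MEC = 45.97 + 1.74Q.
Set SMC = demand: 45.97 + 1.74Q = 209.43 - 1.94Q → Q* = 44.4185.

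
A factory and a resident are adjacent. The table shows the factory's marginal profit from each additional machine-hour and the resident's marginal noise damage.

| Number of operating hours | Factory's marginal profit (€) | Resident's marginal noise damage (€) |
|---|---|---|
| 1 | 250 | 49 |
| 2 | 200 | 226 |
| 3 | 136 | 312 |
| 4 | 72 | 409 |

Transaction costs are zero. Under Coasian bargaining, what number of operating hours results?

Bargaining reaches the level where marginal profit last exceeds marginal noise damage.
That holds through level 1 (250 ≥ 49) but not at 2 (200 < 226).

1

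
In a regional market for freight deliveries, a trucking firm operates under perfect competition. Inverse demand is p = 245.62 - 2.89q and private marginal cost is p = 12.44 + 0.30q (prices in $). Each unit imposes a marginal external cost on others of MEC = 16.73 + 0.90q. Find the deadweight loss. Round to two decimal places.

Market equilibrium (private): 12.44 + 0.30q = 245.62 - 2.89q → q_m = 73.0972.
Social marginal cost = private MC + MEC = 29.17 + 1.20q.
Set SMC = demand: 29.17 + 1.20q = 245.62 - 2.89q → q* = 52.9218.
Height of the DWL triangle at q_m is SMC(q_m) − demand(q_m) = MEC(q_m) = 82.5175.
DWL = ½ × 20.1754 × 82.5175 = 832.4118.

DWL = $832.41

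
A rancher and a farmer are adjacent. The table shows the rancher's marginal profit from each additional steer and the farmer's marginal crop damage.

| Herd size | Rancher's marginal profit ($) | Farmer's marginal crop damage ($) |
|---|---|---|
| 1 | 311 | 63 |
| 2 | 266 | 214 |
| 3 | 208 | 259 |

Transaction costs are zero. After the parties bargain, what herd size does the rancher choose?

2

Bargaining reaches the level where marginal profit last exceeds marginal crop damage.
That holds through level 2 (266 ≥ 214) but not at 3 (208 < 259).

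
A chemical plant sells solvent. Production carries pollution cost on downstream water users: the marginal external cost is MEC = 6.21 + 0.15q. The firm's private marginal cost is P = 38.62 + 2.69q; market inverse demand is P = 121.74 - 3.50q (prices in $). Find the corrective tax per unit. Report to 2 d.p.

tax = $8.03 per unit

Social marginal cost = private MC + MEC = 44.83 + 2.84q.
Set SMC = demand: 44.83 + 2.84q = 121.74 - 3.50q → q* = 12.1309.
The Pigouvian tax equals MEC at q*: 6.21 + 0.15×12.1309 = 8.0296.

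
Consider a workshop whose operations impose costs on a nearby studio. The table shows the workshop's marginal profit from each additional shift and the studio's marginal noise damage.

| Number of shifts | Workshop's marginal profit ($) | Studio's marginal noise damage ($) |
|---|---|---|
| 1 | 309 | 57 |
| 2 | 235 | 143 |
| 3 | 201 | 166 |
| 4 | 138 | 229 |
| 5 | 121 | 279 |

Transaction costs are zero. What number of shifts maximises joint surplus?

Bargaining reaches the level where marginal profit last exceeds marginal noise damage.
That holds through level 3 (201 ≥ 166) but not at 4 (138 < 229).

3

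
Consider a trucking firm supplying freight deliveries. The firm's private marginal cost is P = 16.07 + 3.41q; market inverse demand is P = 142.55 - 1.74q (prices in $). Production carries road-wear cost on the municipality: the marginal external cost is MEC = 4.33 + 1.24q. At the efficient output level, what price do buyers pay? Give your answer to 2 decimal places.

P = $109.29

Social marginal cost = private MC + MEC = 20.40 + 4.65q.
Set SMC = demand: 20.40 + 4.65q = 142.55 - 1.74q → q* = 19.1158.
Consumer price on the demand curve at q*: 142.55 − 1.74×19.1158 = 109.2885.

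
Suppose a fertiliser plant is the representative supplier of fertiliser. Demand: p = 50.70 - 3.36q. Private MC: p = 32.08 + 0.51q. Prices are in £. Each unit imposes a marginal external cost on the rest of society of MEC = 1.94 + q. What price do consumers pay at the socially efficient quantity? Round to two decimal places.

P = £39.19

Social marginal cost = private MC + MEC = 34.02 + 1.51q.
Set SMC = demand: 34.02 + 1.51q = 50.70 - 3.36q → q* = 3.4251.
Consumer price on the demand curve at q*: 50.70 − 3.36×3.4251 = 39.1917.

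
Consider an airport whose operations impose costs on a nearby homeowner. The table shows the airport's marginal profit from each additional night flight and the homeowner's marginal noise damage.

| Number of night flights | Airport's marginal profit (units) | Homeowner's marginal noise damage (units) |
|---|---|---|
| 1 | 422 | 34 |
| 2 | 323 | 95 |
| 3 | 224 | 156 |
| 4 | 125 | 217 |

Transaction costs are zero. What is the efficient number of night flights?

3

Bargaining reaches the level where marginal profit last exceeds marginal noise damage.
That holds through level 3 (224 ≥ 156) but not at 4 (125 < 217).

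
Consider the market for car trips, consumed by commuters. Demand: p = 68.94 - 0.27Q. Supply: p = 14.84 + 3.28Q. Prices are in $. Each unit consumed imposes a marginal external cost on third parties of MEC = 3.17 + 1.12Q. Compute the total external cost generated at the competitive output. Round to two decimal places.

Market equilibrium (private): 14.84 + 3.28Q = 68.94 - 0.27Q → Q_m = 15.2394.
Total external cost = ∫₀^{Q_m} (3.17 + 1.12Q) dQ = 3.17×15.2394 + ½×1.12×15.2394² = 178.3629.

$178.36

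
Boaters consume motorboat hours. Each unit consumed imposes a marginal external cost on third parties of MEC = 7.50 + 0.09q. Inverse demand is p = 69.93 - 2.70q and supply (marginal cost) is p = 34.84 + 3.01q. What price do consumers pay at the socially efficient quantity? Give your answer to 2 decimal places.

P = 57.09

Social marginal benefit = demand − MEC = 62.43 - 2.79q.
Set SMB = MC: 62.43 - 2.79q = 34.84 + 3.01q → q* = 4.7569.
Consumer price on the demand curve at q*: 69.93 − 2.70×4.7569 = 57.0864.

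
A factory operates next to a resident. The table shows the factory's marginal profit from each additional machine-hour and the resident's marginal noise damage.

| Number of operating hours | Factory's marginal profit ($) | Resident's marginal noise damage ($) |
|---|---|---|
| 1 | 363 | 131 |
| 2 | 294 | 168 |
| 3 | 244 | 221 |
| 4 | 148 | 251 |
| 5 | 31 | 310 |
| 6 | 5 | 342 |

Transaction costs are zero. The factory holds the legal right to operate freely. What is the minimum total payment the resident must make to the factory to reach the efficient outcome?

Left alone the factory would choose level 6 (marginal profit stays positive).
Efficient level: k* = 3 (marginal profit ≥ marginal noise damage through 3).
The resident must at least cover the factory's forgone profit from cutting 6→3: 148 + 31 + 5 = 184.

$184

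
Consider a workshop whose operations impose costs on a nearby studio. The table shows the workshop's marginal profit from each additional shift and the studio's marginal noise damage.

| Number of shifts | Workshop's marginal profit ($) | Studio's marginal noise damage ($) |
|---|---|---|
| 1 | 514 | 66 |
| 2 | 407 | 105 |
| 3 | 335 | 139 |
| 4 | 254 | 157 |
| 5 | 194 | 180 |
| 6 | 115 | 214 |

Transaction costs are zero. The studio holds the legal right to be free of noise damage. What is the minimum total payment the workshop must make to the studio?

Efficient level: marginal profit ≥ marginal noise damage through level 5, so k* = 5.
With the studio holding the right, the workshop must at least compensate total damage at k*: 66 + 105 + 139 + 157 + 180 = 647.

$647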